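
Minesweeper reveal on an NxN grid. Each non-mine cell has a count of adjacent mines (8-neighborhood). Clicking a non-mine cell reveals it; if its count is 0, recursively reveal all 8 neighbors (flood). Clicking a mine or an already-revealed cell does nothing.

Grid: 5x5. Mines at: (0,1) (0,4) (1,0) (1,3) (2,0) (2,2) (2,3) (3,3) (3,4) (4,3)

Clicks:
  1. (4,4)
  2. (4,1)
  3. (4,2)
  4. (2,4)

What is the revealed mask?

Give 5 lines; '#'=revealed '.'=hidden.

Answer: .....
.....
....#
###..
###.#

Derivation:
Click 1 (4,4) count=3: revealed 1 new [(4,4)] -> total=1
Click 2 (4,1) count=0: revealed 6 new [(3,0) (3,1) (3,2) (4,0) (4,1) (4,2)] -> total=7
Click 3 (4,2) count=2: revealed 0 new [(none)] -> total=7
Click 4 (2,4) count=4: revealed 1 new [(2,4)] -> total=8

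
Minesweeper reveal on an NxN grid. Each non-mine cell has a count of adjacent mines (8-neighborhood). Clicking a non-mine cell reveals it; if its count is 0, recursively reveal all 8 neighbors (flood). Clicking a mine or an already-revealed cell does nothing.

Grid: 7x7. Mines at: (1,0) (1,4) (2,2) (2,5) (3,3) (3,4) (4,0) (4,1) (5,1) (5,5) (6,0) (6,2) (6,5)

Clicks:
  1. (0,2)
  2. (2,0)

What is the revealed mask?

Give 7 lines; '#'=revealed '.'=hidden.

Answer: .###...
.###...
#......
.......
.......
.......
.......

Derivation:
Click 1 (0,2) count=0: revealed 6 new [(0,1) (0,2) (0,3) (1,1) (1,2) (1,3)] -> total=6
Click 2 (2,0) count=1: revealed 1 new [(2,0)] -> total=7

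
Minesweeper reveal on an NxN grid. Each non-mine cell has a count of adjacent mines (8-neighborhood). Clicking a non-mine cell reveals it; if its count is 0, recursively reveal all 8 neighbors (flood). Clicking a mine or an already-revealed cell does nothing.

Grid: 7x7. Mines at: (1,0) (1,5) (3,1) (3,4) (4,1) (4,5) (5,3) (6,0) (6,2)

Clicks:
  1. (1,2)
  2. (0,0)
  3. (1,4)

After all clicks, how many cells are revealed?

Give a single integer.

Click 1 (1,2) count=0: revealed 12 new [(0,1) (0,2) (0,3) (0,4) (1,1) (1,2) (1,3) (1,4) (2,1) (2,2) (2,3) (2,4)] -> total=12
Click 2 (0,0) count=1: revealed 1 new [(0,0)] -> total=13
Click 3 (1,4) count=1: revealed 0 new [(none)] -> total=13

Answer: 13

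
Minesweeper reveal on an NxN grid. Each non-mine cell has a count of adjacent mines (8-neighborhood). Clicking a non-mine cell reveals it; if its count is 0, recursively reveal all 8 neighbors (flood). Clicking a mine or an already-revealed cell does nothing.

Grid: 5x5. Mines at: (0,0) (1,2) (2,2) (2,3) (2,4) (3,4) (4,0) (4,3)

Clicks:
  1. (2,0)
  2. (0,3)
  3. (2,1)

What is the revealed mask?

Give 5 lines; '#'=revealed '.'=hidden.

Click 1 (2,0) count=0: revealed 6 new [(1,0) (1,1) (2,0) (2,1) (3,0) (3,1)] -> total=6
Click 2 (0,3) count=1: revealed 1 new [(0,3)] -> total=7
Click 3 (2,1) count=2: revealed 0 new [(none)] -> total=7

Answer: ...#.
##...
##...
##...
.....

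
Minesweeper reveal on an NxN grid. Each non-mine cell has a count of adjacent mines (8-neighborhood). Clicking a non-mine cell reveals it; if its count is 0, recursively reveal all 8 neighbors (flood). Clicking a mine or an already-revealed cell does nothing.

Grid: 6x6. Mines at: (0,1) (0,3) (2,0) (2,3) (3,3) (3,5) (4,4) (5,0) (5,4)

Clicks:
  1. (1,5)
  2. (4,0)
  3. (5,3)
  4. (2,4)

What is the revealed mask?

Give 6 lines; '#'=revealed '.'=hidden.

Click 1 (1,5) count=0: revealed 6 new [(0,4) (0,5) (1,4) (1,5) (2,4) (2,5)] -> total=6
Click 2 (4,0) count=1: revealed 1 new [(4,0)] -> total=7
Click 3 (5,3) count=2: revealed 1 new [(5,3)] -> total=8
Click 4 (2,4) count=3: revealed 0 new [(none)] -> total=8

Answer: ....##
....##
....##
......
#.....
...#..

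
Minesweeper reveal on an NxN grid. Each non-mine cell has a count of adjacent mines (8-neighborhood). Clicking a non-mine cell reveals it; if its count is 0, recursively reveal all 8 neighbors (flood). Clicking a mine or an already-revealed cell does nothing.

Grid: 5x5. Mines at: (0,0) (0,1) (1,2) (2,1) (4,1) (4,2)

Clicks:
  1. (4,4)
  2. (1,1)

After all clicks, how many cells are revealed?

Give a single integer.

Click 1 (4,4) count=0: revealed 10 new [(0,3) (0,4) (1,3) (1,4) (2,3) (2,4) (3,3) (3,4) (4,3) (4,4)] -> total=10
Click 2 (1,1) count=4: revealed 1 new [(1,1)] -> total=11

Answer: 11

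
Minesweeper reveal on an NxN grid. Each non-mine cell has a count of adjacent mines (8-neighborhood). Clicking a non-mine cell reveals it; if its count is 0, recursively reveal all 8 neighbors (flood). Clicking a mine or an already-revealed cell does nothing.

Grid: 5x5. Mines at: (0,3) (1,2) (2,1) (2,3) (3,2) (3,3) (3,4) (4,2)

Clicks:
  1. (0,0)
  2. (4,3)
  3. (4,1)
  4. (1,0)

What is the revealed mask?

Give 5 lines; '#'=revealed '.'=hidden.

Answer: ##...
##...
.....
.....
.#.#.

Derivation:
Click 1 (0,0) count=0: revealed 4 new [(0,0) (0,1) (1,0) (1,1)] -> total=4
Click 2 (4,3) count=4: revealed 1 new [(4,3)] -> total=5
Click 3 (4,1) count=2: revealed 1 new [(4,1)] -> total=6
Click 4 (1,0) count=1: revealed 0 new [(none)] -> total=6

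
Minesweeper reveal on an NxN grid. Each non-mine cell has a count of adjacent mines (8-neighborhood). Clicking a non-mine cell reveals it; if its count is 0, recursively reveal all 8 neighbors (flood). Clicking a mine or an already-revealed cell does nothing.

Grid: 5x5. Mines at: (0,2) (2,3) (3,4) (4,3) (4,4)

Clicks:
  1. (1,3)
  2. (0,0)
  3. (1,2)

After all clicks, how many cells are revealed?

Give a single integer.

Click 1 (1,3) count=2: revealed 1 new [(1,3)] -> total=1
Click 2 (0,0) count=0: revealed 14 new [(0,0) (0,1) (1,0) (1,1) (1,2) (2,0) (2,1) (2,2) (3,0) (3,1) (3,2) (4,0) (4,1) (4,2)] -> total=15
Click 3 (1,2) count=2: revealed 0 new [(none)] -> total=15

Answer: 15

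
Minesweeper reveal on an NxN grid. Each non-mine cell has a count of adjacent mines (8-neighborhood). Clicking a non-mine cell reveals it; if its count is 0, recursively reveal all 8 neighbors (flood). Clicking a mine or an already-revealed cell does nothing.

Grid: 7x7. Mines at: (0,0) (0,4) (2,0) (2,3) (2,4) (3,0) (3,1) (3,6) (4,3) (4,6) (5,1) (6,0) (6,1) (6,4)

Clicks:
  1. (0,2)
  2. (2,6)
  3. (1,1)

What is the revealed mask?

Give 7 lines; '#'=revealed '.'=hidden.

Click 1 (0,2) count=0: revealed 6 new [(0,1) (0,2) (0,3) (1,1) (1,2) (1,3)] -> total=6
Click 2 (2,6) count=1: revealed 1 new [(2,6)] -> total=7
Click 3 (1,1) count=2: revealed 0 new [(none)] -> total=7

Answer: .###...
.###...
......#
.......
.......
.......
.......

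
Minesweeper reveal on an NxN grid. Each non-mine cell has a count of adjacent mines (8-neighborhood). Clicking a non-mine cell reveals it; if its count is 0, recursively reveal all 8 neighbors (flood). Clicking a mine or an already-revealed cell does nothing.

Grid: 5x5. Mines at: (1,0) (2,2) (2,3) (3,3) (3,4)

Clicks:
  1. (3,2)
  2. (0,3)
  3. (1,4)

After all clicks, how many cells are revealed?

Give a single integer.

Answer: 9

Derivation:
Click 1 (3,2) count=3: revealed 1 new [(3,2)] -> total=1
Click 2 (0,3) count=0: revealed 8 new [(0,1) (0,2) (0,3) (0,4) (1,1) (1,2) (1,3) (1,4)] -> total=9
Click 3 (1,4) count=1: revealed 0 new [(none)] -> total=9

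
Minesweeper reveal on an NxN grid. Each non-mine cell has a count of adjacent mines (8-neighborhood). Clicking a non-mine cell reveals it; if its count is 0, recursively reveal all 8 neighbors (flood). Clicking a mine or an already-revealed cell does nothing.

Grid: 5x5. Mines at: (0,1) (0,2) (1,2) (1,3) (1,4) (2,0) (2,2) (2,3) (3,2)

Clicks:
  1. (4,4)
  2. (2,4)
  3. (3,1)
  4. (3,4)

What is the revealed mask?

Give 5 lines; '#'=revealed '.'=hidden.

Answer: .....
.....
....#
.#.##
...##

Derivation:
Click 1 (4,4) count=0: revealed 4 new [(3,3) (3,4) (4,3) (4,4)] -> total=4
Click 2 (2,4) count=3: revealed 1 new [(2,4)] -> total=5
Click 3 (3,1) count=3: revealed 1 new [(3,1)] -> total=6
Click 4 (3,4) count=1: revealed 0 new [(none)] -> total=6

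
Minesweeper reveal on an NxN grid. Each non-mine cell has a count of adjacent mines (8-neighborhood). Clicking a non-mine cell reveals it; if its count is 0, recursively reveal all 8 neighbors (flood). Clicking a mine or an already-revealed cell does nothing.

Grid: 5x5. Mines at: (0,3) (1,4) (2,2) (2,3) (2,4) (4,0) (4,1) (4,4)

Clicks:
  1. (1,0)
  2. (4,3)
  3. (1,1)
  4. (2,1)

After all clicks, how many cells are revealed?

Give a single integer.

Click 1 (1,0) count=0: revealed 10 new [(0,0) (0,1) (0,2) (1,0) (1,1) (1,2) (2,0) (2,1) (3,0) (3,1)] -> total=10
Click 2 (4,3) count=1: revealed 1 new [(4,3)] -> total=11
Click 3 (1,1) count=1: revealed 0 new [(none)] -> total=11
Click 4 (2,1) count=1: revealed 0 new [(none)] -> total=11

Answer: 11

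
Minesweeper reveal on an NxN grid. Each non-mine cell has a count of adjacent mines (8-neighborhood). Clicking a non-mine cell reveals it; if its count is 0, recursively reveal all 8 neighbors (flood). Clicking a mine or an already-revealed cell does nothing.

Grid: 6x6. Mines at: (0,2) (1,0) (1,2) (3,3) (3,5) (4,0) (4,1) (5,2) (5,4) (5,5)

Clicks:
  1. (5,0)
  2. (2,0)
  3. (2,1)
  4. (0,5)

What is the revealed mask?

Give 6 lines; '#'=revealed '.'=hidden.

Click 1 (5,0) count=2: revealed 1 new [(5,0)] -> total=1
Click 2 (2,0) count=1: revealed 1 new [(2,0)] -> total=2
Click 3 (2,1) count=2: revealed 1 new [(2,1)] -> total=3
Click 4 (0,5) count=0: revealed 9 new [(0,3) (0,4) (0,5) (1,3) (1,4) (1,5) (2,3) (2,4) (2,5)] -> total=12

Answer: ...###
...###
##.###
......
......
#.....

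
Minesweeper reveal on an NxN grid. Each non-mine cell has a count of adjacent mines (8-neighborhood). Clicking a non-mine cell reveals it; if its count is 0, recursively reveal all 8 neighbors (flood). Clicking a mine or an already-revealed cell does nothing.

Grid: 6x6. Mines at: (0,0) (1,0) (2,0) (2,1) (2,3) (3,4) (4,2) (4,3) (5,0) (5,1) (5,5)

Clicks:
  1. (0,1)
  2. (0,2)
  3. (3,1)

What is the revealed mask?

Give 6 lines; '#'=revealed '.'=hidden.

Click 1 (0,1) count=2: revealed 1 new [(0,1)] -> total=1
Click 2 (0,2) count=0: revealed 11 new [(0,2) (0,3) (0,4) (0,5) (1,1) (1,2) (1,3) (1,4) (1,5) (2,4) (2,5)] -> total=12
Click 3 (3,1) count=3: revealed 1 new [(3,1)] -> total=13

Answer: .#####
.#####
....##
.#....
......
......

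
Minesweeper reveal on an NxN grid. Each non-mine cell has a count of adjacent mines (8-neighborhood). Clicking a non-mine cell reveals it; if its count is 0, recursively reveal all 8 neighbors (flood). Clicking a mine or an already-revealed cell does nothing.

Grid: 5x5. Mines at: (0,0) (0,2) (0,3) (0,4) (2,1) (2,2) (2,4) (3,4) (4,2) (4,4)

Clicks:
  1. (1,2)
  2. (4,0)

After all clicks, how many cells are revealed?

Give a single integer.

Answer: 5

Derivation:
Click 1 (1,2) count=4: revealed 1 new [(1,2)] -> total=1
Click 2 (4,0) count=0: revealed 4 new [(3,0) (3,1) (4,0) (4,1)] -> total=5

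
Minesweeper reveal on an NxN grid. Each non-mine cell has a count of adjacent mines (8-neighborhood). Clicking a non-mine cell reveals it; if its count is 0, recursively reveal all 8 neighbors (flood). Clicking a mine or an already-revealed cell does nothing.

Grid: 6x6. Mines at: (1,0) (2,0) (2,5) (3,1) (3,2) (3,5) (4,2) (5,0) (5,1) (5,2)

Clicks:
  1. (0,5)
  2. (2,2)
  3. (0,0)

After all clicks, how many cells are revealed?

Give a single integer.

Click 1 (0,5) count=0: revealed 14 new [(0,1) (0,2) (0,3) (0,4) (0,5) (1,1) (1,2) (1,3) (1,4) (1,5) (2,1) (2,2) (2,3) (2,4)] -> total=14
Click 2 (2,2) count=2: revealed 0 new [(none)] -> total=14
Click 3 (0,0) count=1: revealed 1 new [(0,0)] -> total=15

Answer: 15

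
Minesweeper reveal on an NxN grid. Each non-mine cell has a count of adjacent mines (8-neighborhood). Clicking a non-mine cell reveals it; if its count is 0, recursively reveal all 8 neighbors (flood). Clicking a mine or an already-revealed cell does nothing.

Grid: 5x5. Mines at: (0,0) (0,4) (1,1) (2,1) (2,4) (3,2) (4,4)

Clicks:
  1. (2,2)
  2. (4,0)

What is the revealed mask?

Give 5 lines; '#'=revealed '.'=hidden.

Answer: .....
.....
..#..
##...
##...

Derivation:
Click 1 (2,2) count=3: revealed 1 new [(2,2)] -> total=1
Click 2 (4,0) count=0: revealed 4 new [(3,0) (3,1) (4,0) (4,1)] -> total=5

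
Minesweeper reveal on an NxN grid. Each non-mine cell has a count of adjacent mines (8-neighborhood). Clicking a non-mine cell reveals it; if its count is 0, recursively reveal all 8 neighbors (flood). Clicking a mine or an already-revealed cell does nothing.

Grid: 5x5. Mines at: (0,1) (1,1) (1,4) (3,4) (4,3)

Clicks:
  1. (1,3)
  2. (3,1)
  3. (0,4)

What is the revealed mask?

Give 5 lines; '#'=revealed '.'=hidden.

Answer: ....#
...#.
###..
###..
###..

Derivation:
Click 1 (1,3) count=1: revealed 1 new [(1,3)] -> total=1
Click 2 (3,1) count=0: revealed 9 new [(2,0) (2,1) (2,2) (3,0) (3,1) (3,2) (4,0) (4,1) (4,2)] -> total=10
Click 3 (0,4) count=1: revealed 1 new [(0,4)] -> total=11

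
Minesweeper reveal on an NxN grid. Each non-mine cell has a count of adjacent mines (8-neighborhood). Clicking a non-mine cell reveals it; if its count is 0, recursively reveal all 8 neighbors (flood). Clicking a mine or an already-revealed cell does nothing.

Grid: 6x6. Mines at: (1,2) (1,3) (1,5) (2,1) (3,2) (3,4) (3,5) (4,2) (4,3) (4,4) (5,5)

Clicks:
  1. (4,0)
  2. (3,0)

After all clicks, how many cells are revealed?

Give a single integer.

Click 1 (4,0) count=0: revealed 6 new [(3,0) (3,1) (4,0) (4,1) (5,0) (5,1)] -> total=6
Click 2 (3,0) count=1: revealed 0 new [(none)] -> total=6

Answer: 6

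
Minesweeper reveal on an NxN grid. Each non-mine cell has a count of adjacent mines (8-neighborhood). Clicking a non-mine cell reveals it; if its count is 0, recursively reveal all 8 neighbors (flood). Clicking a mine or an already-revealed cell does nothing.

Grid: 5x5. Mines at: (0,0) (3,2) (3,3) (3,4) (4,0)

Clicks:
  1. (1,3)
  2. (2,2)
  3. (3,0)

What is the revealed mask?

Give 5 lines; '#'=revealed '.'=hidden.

Answer: .####
.####
.####
#....
.....

Derivation:
Click 1 (1,3) count=0: revealed 12 new [(0,1) (0,2) (0,3) (0,4) (1,1) (1,2) (1,3) (1,4) (2,1) (2,2) (2,3) (2,4)] -> total=12
Click 2 (2,2) count=2: revealed 0 new [(none)] -> total=12
Click 3 (3,0) count=1: revealed 1 new [(3,0)] -> total=13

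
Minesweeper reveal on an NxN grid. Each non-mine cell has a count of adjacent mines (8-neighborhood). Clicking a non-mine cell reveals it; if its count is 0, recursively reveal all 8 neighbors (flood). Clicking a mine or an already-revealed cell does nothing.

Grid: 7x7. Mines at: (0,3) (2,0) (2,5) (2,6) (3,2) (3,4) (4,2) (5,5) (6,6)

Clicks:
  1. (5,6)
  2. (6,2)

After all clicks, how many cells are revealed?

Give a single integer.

Click 1 (5,6) count=2: revealed 1 new [(5,6)] -> total=1
Click 2 (6,2) count=0: revealed 14 new [(3,0) (3,1) (4,0) (4,1) (5,0) (5,1) (5,2) (5,3) (5,4) (6,0) (6,1) (6,2) (6,3) (6,4)] -> total=15

Answer: 15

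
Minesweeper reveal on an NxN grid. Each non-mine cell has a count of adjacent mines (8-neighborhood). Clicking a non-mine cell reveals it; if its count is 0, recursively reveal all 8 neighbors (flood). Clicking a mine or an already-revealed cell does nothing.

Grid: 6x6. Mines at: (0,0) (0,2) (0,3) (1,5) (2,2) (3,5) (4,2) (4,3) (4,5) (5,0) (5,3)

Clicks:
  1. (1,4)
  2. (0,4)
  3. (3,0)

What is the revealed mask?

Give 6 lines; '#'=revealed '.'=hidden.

Answer: ....#.
##..#.
##....
##....
##....
......

Derivation:
Click 1 (1,4) count=2: revealed 1 new [(1,4)] -> total=1
Click 2 (0,4) count=2: revealed 1 new [(0,4)] -> total=2
Click 3 (3,0) count=0: revealed 8 new [(1,0) (1,1) (2,0) (2,1) (3,0) (3,1) (4,0) (4,1)] -> total=10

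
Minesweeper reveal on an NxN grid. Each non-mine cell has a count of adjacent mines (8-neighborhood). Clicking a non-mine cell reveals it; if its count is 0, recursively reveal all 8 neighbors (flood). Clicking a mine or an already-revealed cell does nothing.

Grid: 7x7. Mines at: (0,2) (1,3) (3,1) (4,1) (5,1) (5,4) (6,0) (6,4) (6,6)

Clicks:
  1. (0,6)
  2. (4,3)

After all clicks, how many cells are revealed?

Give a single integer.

Click 1 (0,6) count=0: revealed 23 new [(0,4) (0,5) (0,6) (1,4) (1,5) (1,6) (2,2) (2,3) (2,4) (2,5) (2,6) (3,2) (3,3) (3,4) (3,5) (3,6) (4,2) (4,3) (4,4) (4,5) (4,6) (5,5) (5,6)] -> total=23
Click 2 (4,3) count=1: revealed 0 new [(none)] -> total=23

Answer: 23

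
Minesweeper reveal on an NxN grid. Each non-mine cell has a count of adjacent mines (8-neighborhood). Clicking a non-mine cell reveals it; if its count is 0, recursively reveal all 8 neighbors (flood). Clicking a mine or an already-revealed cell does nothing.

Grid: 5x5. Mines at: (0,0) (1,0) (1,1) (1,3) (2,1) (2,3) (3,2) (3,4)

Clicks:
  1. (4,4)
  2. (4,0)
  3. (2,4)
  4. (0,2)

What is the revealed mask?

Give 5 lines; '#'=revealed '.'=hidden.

Answer: ..#..
.....
....#
##...
##..#

Derivation:
Click 1 (4,4) count=1: revealed 1 new [(4,4)] -> total=1
Click 2 (4,0) count=0: revealed 4 new [(3,0) (3,1) (4,0) (4,1)] -> total=5
Click 3 (2,4) count=3: revealed 1 new [(2,4)] -> total=6
Click 4 (0,2) count=2: revealed 1 new [(0,2)] -> total=7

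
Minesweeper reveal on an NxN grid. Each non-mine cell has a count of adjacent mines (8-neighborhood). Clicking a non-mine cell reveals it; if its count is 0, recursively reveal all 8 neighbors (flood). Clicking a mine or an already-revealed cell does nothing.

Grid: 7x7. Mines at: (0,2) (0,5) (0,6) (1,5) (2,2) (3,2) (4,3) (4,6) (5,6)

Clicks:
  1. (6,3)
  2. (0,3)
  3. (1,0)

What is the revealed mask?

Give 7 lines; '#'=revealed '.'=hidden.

Click 1 (6,3) count=0: revealed 23 new [(0,0) (0,1) (1,0) (1,1) (2,0) (2,1) (3,0) (3,1) (4,0) (4,1) (4,2) (5,0) (5,1) (5,2) (5,3) (5,4) (5,5) (6,0) (6,1) (6,2) (6,3) (6,4) (6,5)] -> total=23
Click 2 (0,3) count=1: revealed 1 new [(0,3)] -> total=24
Click 3 (1,0) count=0: revealed 0 new [(none)] -> total=24

Answer: ##.#...
##.....
##.....
##.....
###....
######.
######.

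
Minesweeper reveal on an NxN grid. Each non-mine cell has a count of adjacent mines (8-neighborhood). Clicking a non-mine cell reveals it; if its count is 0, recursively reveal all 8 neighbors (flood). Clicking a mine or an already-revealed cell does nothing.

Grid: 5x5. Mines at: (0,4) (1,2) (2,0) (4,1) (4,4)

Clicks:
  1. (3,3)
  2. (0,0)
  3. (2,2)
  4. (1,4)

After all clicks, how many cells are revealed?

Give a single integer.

Click 1 (3,3) count=1: revealed 1 new [(3,3)] -> total=1
Click 2 (0,0) count=0: revealed 4 new [(0,0) (0,1) (1,0) (1,1)] -> total=5
Click 3 (2,2) count=1: revealed 1 new [(2,2)] -> total=6
Click 4 (1,4) count=1: revealed 1 new [(1,4)] -> total=7

Answer: 7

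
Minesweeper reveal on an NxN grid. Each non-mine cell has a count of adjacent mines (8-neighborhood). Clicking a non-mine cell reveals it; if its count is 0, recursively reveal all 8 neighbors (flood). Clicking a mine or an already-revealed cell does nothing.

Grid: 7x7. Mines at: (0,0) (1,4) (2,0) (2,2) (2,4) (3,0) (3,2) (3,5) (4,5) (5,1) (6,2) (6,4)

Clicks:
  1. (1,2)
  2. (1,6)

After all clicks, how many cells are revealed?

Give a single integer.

Answer: 7

Derivation:
Click 1 (1,2) count=1: revealed 1 new [(1,2)] -> total=1
Click 2 (1,6) count=0: revealed 6 new [(0,5) (0,6) (1,5) (1,6) (2,5) (2,6)] -> total=7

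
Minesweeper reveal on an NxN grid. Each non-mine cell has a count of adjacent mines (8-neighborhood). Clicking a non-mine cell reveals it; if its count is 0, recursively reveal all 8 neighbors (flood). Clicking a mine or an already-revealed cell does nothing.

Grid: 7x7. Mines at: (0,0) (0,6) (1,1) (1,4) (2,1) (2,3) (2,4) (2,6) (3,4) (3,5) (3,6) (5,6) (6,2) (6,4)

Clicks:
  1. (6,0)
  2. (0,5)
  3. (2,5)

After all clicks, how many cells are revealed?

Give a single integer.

Click 1 (6,0) count=0: revealed 14 new [(3,0) (3,1) (3,2) (3,3) (4,0) (4,1) (4,2) (4,3) (5,0) (5,1) (5,2) (5,3) (6,0) (6,1)] -> total=14
Click 2 (0,5) count=2: revealed 1 new [(0,5)] -> total=15
Click 3 (2,5) count=6: revealed 1 new [(2,5)] -> total=16

Answer: 16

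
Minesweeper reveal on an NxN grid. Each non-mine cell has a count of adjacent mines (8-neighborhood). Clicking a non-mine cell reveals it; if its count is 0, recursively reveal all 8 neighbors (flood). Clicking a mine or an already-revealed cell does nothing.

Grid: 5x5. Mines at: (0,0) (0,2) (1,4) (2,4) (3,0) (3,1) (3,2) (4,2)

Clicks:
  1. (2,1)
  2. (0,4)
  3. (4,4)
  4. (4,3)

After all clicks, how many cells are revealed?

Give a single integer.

Answer: 6

Derivation:
Click 1 (2,1) count=3: revealed 1 new [(2,1)] -> total=1
Click 2 (0,4) count=1: revealed 1 new [(0,4)] -> total=2
Click 3 (4,4) count=0: revealed 4 new [(3,3) (3,4) (4,3) (4,4)] -> total=6
Click 4 (4,3) count=2: revealed 0 new [(none)] -> total=6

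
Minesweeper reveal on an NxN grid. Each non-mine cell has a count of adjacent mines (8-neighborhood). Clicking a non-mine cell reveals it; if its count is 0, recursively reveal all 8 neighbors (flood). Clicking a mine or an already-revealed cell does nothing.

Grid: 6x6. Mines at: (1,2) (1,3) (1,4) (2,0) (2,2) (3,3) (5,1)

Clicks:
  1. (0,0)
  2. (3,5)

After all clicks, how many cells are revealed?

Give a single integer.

Answer: 16

Derivation:
Click 1 (0,0) count=0: revealed 4 new [(0,0) (0,1) (1,0) (1,1)] -> total=4
Click 2 (3,5) count=0: revealed 12 new [(2,4) (2,5) (3,4) (3,5) (4,2) (4,3) (4,4) (4,5) (5,2) (5,3) (5,4) (5,5)] -> total=16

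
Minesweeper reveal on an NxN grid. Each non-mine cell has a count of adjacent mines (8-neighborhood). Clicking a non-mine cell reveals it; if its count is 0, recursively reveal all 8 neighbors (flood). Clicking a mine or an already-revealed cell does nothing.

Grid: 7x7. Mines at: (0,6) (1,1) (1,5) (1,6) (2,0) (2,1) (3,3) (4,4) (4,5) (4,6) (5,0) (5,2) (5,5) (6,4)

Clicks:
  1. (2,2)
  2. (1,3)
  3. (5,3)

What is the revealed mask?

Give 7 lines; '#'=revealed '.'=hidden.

Answer: ..###..
..###..
..###..
.......
.......
...#...
.......

Derivation:
Click 1 (2,2) count=3: revealed 1 new [(2,2)] -> total=1
Click 2 (1,3) count=0: revealed 8 new [(0,2) (0,3) (0,4) (1,2) (1,3) (1,4) (2,3) (2,4)] -> total=9
Click 3 (5,3) count=3: revealed 1 new [(5,3)] -> total=10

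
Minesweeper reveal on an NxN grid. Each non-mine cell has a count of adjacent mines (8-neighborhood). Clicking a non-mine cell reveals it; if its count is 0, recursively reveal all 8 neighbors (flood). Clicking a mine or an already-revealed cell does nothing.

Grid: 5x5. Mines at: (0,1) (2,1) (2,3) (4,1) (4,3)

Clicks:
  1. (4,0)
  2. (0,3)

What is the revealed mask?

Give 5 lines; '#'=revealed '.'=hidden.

Answer: ..###
..###
.....
.....
#....

Derivation:
Click 1 (4,0) count=1: revealed 1 new [(4,0)] -> total=1
Click 2 (0,3) count=0: revealed 6 new [(0,2) (0,3) (0,4) (1,2) (1,3) (1,4)] -> total=7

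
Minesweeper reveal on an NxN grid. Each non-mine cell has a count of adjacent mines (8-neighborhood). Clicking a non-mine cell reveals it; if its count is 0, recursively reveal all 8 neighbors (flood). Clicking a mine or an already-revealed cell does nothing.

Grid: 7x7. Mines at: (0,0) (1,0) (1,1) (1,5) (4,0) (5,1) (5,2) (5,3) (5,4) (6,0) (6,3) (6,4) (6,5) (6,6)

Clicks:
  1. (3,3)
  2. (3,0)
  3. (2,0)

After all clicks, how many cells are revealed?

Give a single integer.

Answer: 28

Derivation:
Click 1 (3,3) count=0: revealed 26 new [(0,2) (0,3) (0,4) (1,2) (1,3) (1,4) (2,1) (2,2) (2,3) (2,4) (2,5) (2,6) (3,1) (3,2) (3,3) (3,4) (3,5) (3,6) (4,1) (4,2) (4,3) (4,4) (4,5) (4,6) (5,5) (5,6)] -> total=26
Click 2 (3,0) count=1: revealed 1 new [(3,0)] -> total=27
Click 3 (2,0) count=2: revealed 1 new [(2,0)] -> total=28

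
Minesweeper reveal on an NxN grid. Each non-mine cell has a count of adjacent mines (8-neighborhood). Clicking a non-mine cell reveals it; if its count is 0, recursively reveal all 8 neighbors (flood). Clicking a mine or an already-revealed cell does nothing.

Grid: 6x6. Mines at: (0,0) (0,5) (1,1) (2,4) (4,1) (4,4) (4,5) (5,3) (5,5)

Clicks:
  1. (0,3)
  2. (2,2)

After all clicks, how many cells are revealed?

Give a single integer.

Click 1 (0,3) count=0: revealed 6 new [(0,2) (0,3) (0,4) (1,2) (1,3) (1,4)] -> total=6
Click 2 (2,2) count=1: revealed 1 new [(2,2)] -> total=7

Answer: 7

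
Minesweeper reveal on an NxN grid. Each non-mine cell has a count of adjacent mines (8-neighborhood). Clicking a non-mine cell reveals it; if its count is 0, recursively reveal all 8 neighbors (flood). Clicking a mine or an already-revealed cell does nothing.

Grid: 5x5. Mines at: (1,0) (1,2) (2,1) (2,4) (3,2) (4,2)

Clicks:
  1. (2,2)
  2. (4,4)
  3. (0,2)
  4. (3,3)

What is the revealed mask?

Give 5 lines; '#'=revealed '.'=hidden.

Answer: ..#..
.....
..#..
...##
...##

Derivation:
Click 1 (2,2) count=3: revealed 1 new [(2,2)] -> total=1
Click 2 (4,4) count=0: revealed 4 new [(3,3) (3,4) (4,3) (4,4)] -> total=5
Click 3 (0,2) count=1: revealed 1 new [(0,2)] -> total=6
Click 4 (3,3) count=3: revealed 0 new [(none)] -> total=6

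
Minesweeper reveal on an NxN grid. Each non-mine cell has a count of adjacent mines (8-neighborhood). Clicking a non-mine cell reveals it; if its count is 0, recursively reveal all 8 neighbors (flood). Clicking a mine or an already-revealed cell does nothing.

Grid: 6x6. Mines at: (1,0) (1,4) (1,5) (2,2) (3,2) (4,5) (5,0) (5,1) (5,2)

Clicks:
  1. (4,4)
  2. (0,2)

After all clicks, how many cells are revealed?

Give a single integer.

Click 1 (4,4) count=1: revealed 1 new [(4,4)] -> total=1
Click 2 (0,2) count=0: revealed 6 new [(0,1) (0,2) (0,3) (1,1) (1,2) (1,3)] -> total=7

Answer: 7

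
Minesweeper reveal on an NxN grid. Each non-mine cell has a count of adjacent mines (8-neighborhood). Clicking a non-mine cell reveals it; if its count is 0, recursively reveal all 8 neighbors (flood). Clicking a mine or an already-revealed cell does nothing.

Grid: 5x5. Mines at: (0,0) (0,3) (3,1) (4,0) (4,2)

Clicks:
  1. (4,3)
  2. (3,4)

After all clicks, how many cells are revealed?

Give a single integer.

Click 1 (4,3) count=1: revealed 1 new [(4,3)] -> total=1
Click 2 (3,4) count=0: revealed 10 new [(1,2) (1,3) (1,4) (2,2) (2,3) (2,4) (3,2) (3,3) (3,4) (4,4)] -> total=11

Answer: 11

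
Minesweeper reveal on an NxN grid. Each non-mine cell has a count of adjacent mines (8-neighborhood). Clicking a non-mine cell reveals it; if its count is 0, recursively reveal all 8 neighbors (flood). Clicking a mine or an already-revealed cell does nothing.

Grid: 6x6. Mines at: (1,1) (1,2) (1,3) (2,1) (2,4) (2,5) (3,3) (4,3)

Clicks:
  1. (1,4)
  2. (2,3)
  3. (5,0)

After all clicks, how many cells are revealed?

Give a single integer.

Answer: 11

Derivation:
Click 1 (1,4) count=3: revealed 1 new [(1,4)] -> total=1
Click 2 (2,3) count=4: revealed 1 new [(2,3)] -> total=2
Click 3 (5,0) count=0: revealed 9 new [(3,0) (3,1) (3,2) (4,0) (4,1) (4,2) (5,0) (5,1) (5,2)] -> total=11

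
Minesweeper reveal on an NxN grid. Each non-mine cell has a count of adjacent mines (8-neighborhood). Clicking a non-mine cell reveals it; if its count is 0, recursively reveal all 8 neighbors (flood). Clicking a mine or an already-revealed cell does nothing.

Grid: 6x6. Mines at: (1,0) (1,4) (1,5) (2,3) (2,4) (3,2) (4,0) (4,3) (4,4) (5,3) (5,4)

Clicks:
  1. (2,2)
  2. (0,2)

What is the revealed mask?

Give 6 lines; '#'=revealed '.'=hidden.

Answer: .###..
.###..
..#...
......
......
......

Derivation:
Click 1 (2,2) count=2: revealed 1 new [(2,2)] -> total=1
Click 2 (0,2) count=0: revealed 6 new [(0,1) (0,2) (0,3) (1,1) (1,2) (1,3)] -> total=7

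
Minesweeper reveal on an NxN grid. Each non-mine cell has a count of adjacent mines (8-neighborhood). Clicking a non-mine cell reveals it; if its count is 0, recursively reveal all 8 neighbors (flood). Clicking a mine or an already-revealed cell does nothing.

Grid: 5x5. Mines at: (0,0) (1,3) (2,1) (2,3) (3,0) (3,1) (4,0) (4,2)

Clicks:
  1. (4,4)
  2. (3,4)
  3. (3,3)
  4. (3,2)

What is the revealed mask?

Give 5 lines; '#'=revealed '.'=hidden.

Answer: .....
.....
.....
..###
...##

Derivation:
Click 1 (4,4) count=0: revealed 4 new [(3,3) (3,4) (4,3) (4,4)] -> total=4
Click 2 (3,4) count=1: revealed 0 new [(none)] -> total=4
Click 3 (3,3) count=2: revealed 0 new [(none)] -> total=4
Click 4 (3,2) count=4: revealed 1 new [(3,2)] -> total=5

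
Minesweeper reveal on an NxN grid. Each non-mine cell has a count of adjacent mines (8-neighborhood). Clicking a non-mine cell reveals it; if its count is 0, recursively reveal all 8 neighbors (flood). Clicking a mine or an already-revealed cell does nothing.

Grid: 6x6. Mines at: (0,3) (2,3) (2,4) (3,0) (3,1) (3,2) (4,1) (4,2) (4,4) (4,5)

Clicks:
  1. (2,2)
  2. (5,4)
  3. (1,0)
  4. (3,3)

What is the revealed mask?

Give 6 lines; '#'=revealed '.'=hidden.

Answer: ###...
###...
###...
...#..
......
....#.

Derivation:
Click 1 (2,2) count=3: revealed 1 new [(2,2)] -> total=1
Click 2 (5,4) count=2: revealed 1 new [(5,4)] -> total=2
Click 3 (1,0) count=0: revealed 8 new [(0,0) (0,1) (0,2) (1,0) (1,1) (1,2) (2,0) (2,1)] -> total=10
Click 4 (3,3) count=5: revealed 1 new [(3,3)] -> total=11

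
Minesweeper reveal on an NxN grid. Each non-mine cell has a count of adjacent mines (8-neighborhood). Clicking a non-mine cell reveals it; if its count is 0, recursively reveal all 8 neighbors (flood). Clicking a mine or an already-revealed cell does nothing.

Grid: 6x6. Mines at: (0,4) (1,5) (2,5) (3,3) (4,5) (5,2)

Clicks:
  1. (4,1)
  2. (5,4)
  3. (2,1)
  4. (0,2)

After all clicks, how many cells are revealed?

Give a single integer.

Answer: 21

Derivation:
Click 1 (4,1) count=1: revealed 1 new [(4,1)] -> total=1
Click 2 (5,4) count=1: revealed 1 new [(5,4)] -> total=2
Click 3 (2,1) count=0: revealed 19 new [(0,0) (0,1) (0,2) (0,3) (1,0) (1,1) (1,2) (1,3) (2,0) (2,1) (2,2) (2,3) (3,0) (3,1) (3,2) (4,0) (4,2) (5,0) (5,1)] -> total=21
Click 4 (0,2) count=0: revealed 0 new [(none)] -> total=21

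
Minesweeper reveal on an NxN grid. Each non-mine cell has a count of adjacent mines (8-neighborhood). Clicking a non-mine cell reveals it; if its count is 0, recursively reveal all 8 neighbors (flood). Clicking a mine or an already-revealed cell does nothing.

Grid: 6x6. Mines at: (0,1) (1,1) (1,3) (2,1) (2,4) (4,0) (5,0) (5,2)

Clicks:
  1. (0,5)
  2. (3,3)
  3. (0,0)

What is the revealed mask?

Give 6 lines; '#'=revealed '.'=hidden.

Click 1 (0,5) count=0: revealed 4 new [(0,4) (0,5) (1,4) (1,5)] -> total=4
Click 2 (3,3) count=1: revealed 1 new [(3,3)] -> total=5
Click 3 (0,0) count=2: revealed 1 new [(0,0)] -> total=6

Answer: #...##
....##
......
...#..
......
......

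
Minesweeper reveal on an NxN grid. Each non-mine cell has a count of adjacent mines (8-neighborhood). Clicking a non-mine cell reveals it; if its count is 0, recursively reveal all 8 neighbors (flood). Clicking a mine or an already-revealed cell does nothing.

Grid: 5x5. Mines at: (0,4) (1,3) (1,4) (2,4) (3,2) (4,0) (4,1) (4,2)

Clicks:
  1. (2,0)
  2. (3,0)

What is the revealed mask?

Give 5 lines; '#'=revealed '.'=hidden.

Answer: ###..
###..
###..
##...
.....

Derivation:
Click 1 (2,0) count=0: revealed 11 new [(0,0) (0,1) (0,2) (1,0) (1,1) (1,2) (2,0) (2,1) (2,2) (3,0) (3,1)] -> total=11
Click 2 (3,0) count=2: revealed 0 new [(none)] -> total=11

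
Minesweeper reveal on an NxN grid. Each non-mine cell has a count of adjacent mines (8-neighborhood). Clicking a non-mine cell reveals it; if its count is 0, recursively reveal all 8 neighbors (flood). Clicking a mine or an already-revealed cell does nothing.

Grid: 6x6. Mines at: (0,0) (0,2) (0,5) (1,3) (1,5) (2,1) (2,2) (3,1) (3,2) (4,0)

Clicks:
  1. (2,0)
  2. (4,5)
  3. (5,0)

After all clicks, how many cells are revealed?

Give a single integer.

Click 1 (2,0) count=2: revealed 1 new [(2,0)] -> total=1
Click 2 (4,5) count=0: revealed 16 new [(2,3) (2,4) (2,5) (3,3) (3,4) (3,5) (4,1) (4,2) (4,3) (4,4) (4,5) (5,1) (5,2) (5,3) (5,4) (5,5)] -> total=17
Click 3 (5,0) count=1: revealed 1 new [(5,0)] -> total=18

Answer: 18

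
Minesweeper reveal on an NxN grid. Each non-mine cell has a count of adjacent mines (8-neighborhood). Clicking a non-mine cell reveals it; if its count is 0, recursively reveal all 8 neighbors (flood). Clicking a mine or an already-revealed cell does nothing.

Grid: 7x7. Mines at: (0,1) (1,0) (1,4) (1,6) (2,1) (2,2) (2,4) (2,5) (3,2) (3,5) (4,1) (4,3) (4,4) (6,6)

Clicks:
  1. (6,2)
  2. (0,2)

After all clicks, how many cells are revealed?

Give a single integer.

Click 1 (6,2) count=0: revealed 12 new [(5,0) (5,1) (5,2) (5,3) (5,4) (5,5) (6,0) (6,1) (6,2) (6,3) (6,4) (6,5)] -> total=12
Click 2 (0,2) count=1: revealed 1 new [(0,2)] -> total=13

Answer: 13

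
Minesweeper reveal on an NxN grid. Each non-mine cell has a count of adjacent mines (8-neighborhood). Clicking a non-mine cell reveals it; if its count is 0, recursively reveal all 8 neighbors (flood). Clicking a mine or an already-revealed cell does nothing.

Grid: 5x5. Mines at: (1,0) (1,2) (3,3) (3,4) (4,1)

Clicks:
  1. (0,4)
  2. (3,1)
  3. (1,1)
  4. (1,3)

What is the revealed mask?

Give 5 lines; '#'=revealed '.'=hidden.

Click 1 (0,4) count=0: revealed 6 new [(0,3) (0,4) (1,3) (1,4) (2,3) (2,4)] -> total=6
Click 2 (3,1) count=1: revealed 1 new [(3,1)] -> total=7
Click 3 (1,1) count=2: revealed 1 new [(1,1)] -> total=8
Click 4 (1,3) count=1: revealed 0 new [(none)] -> total=8

Answer: ...##
.#.##
...##
.#...
.....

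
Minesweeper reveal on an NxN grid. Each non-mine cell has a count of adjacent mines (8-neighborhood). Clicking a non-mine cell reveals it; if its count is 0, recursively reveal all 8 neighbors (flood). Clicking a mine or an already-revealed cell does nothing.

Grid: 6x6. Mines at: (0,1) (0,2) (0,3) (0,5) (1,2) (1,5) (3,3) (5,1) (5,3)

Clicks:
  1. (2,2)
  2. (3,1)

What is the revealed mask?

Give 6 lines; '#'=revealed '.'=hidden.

Click 1 (2,2) count=2: revealed 1 new [(2,2)] -> total=1
Click 2 (3,1) count=0: revealed 10 new [(1,0) (1,1) (2,0) (2,1) (3,0) (3,1) (3,2) (4,0) (4,1) (4,2)] -> total=11

Answer: ......
##....
###...
###...
###...
......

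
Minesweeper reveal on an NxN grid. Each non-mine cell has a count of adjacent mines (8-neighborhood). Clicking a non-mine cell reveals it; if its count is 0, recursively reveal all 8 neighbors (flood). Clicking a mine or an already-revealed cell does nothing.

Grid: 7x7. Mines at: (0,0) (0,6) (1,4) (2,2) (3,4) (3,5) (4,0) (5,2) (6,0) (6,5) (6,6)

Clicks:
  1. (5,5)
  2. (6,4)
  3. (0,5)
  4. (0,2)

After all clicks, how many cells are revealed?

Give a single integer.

Answer: 9

Derivation:
Click 1 (5,5) count=2: revealed 1 new [(5,5)] -> total=1
Click 2 (6,4) count=1: revealed 1 new [(6,4)] -> total=2
Click 3 (0,5) count=2: revealed 1 new [(0,5)] -> total=3
Click 4 (0,2) count=0: revealed 6 new [(0,1) (0,2) (0,3) (1,1) (1,2) (1,3)] -> total=9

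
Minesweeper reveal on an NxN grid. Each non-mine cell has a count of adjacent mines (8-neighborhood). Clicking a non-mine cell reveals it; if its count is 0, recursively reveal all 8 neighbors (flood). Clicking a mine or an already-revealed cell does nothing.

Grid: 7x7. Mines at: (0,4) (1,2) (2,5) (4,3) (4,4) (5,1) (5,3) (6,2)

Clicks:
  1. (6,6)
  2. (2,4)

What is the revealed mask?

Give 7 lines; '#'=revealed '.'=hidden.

Answer: .......
.......
....#..
.....##
.....##
....###
....###

Derivation:
Click 1 (6,6) count=0: revealed 10 new [(3,5) (3,6) (4,5) (4,6) (5,4) (5,5) (5,6) (6,4) (6,5) (6,6)] -> total=10
Click 2 (2,4) count=1: revealed 1 new [(2,4)] -> total=11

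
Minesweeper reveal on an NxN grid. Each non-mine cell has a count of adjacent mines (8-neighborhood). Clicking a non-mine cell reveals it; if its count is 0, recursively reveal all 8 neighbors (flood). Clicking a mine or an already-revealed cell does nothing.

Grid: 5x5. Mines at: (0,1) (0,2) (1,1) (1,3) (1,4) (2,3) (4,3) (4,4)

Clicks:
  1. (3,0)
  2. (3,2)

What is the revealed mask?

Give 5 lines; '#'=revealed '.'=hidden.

Answer: .....
.....
###..
###..
###..

Derivation:
Click 1 (3,0) count=0: revealed 9 new [(2,0) (2,1) (2,2) (3,0) (3,1) (3,2) (4,0) (4,1) (4,2)] -> total=9
Click 2 (3,2) count=2: revealed 0 new [(none)] -> total=9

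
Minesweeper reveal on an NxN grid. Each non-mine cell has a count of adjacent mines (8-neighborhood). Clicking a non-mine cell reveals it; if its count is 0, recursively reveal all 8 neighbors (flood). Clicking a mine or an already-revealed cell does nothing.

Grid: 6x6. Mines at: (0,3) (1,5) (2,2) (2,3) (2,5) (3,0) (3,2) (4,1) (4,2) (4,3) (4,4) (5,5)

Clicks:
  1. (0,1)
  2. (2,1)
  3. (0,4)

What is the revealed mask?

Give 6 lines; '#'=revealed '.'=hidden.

Click 1 (0,1) count=0: revealed 8 new [(0,0) (0,1) (0,2) (1,0) (1,1) (1,2) (2,0) (2,1)] -> total=8
Click 2 (2,1) count=3: revealed 0 new [(none)] -> total=8
Click 3 (0,4) count=2: revealed 1 new [(0,4)] -> total=9

Answer: ###.#.
###...
##....
......
......
......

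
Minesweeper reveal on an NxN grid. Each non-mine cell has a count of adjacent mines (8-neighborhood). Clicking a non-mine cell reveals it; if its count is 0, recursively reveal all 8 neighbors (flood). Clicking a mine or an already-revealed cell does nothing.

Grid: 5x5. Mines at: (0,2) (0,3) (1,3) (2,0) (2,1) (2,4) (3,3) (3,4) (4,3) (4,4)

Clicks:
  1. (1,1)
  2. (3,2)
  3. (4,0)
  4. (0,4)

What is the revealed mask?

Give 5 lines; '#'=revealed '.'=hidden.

Click 1 (1,1) count=3: revealed 1 new [(1,1)] -> total=1
Click 2 (3,2) count=3: revealed 1 new [(3,2)] -> total=2
Click 3 (4,0) count=0: revealed 5 new [(3,0) (3,1) (4,0) (4,1) (4,2)] -> total=7
Click 4 (0,4) count=2: revealed 1 new [(0,4)] -> total=8

Answer: ....#
.#...
.....
###..
###..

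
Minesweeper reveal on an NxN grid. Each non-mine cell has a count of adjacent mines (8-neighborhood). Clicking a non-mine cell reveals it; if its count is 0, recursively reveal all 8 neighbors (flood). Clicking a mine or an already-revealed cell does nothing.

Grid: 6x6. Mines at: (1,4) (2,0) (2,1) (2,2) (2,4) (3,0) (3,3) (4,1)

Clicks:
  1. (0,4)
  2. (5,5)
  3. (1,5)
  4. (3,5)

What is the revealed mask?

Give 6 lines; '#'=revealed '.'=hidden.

Click 1 (0,4) count=1: revealed 1 new [(0,4)] -> total=1
Click 2 (5,5) count=0: revealed 10 new [(3,4) (3,5) (4,2) (4,3) (4,4) (4,5) (5,2) (5,3) (5,4) (5,5)] -> total=11
Click 3 (1,5) count=2: revealed 1 new [(1,5)] -> total=12
Click 4 (3,5) count=1: revealed 0 new [(none)] -> total=12

Answer: ....#.
.....#
......
....##
..####
..####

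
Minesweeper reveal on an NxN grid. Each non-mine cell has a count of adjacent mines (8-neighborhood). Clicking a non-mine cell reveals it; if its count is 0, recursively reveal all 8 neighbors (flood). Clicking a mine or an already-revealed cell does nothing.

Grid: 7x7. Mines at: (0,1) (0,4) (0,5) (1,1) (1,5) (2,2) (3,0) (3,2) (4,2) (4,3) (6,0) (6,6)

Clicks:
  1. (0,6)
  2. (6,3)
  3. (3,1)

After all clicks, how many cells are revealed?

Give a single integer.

Answer: 12

Derivation:
Click 1 (0,6) count=2: revealed 1 new [(0,6)] -> total=1
Click 2 (6,3) count=0: revealed 10 new [(5,1) (5,2) (5,3) (5,4) (5,5) (6,1) (6,2) (6,3) (6,4) (6,5)] -> total=11
Click 3 (3,1) count=4: revealed 1 new [(3,1)] -> total=12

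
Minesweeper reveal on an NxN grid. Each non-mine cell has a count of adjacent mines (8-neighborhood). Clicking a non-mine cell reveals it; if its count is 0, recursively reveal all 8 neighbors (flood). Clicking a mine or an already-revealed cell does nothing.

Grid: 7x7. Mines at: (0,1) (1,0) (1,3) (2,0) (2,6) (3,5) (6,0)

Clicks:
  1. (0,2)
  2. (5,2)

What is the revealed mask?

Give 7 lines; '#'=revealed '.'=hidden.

Answer: ..#....
.......
.####..
#####..
#######
#######
.######

Derivation:
Click 1 (0,2) count=2: revealed 1 new [(0,2)] -> total=1
Click 2 (5,2) count=0: revealed 29 new [(2,1) (2,2) (2,3) (2,4) (3,0) (3,1) (3,2) (3,3) (3,4) (4,0) (4,1) (4,2) (4,3) (4,4) (4,5) (4,6) (5,0) (5,1) (5,2) (5,3) (5,4) (5,5) (5,6) (6,1) (6,2) (6,3) (6,4) (6,5) (6,6)] -> total=30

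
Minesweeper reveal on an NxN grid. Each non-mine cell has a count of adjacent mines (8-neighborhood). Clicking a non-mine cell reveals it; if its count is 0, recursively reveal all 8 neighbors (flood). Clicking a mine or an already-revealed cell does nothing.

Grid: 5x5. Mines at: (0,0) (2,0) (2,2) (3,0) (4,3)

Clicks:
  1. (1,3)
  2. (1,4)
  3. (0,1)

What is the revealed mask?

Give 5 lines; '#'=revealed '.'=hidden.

Click 1 (1,3) count=1: revealed 1 new [(1,3)] -> total=1
Click 2 (1,4) count=0: revealed 11 new [(0,1) (0,2) (0,3) (0,4) (1,1) (1,2) (1,4) (2,3) (2,4) (3,3) (3,4)] -> total=12
Click 3 (0,1) count=1: revealed 0 new [(none)] -> total=12

Answer: .####
.####
...##
...##
.....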